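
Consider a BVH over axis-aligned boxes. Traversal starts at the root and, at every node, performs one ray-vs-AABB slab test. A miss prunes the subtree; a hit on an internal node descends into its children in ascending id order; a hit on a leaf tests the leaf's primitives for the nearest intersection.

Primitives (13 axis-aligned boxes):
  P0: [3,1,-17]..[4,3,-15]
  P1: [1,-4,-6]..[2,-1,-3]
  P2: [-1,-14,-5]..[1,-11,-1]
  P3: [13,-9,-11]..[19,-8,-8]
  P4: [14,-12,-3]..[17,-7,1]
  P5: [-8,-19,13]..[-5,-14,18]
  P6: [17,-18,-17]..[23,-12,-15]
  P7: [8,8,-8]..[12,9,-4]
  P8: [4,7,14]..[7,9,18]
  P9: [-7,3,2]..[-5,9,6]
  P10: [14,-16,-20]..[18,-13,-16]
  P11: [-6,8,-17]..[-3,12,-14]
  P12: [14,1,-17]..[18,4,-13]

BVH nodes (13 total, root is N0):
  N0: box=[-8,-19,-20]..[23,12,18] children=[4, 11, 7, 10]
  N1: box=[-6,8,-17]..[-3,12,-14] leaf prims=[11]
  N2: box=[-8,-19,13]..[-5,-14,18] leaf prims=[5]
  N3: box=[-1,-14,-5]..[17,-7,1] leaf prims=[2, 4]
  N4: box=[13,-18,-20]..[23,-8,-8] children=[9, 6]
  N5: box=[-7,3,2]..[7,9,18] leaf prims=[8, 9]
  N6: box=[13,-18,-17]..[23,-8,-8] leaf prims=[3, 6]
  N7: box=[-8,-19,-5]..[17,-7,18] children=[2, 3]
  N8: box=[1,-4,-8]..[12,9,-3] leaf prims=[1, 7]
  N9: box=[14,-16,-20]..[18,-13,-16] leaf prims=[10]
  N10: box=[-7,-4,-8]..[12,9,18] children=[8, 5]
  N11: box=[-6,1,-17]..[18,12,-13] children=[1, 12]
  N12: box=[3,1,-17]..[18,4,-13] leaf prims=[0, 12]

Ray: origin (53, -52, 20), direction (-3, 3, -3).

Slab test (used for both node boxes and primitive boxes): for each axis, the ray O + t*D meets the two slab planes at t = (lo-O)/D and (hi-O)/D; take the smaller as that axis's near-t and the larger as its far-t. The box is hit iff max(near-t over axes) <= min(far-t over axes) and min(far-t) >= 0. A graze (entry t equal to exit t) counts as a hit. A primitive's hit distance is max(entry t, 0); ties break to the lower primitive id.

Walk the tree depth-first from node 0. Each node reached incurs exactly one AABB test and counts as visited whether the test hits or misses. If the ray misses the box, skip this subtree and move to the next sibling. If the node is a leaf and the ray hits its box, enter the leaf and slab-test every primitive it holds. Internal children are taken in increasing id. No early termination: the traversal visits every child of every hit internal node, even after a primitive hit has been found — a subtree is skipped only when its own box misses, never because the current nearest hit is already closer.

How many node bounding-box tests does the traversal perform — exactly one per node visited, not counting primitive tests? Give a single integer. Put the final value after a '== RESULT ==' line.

Traverse from the root:
N0 x:[10,61/3] y:[11,64/3] z:[2/3,40/3] -> hit [11,40/3], descend [4, 7, 10, 11]
  N4 x:[10,40/3] y:[34/3,44/3] z:[28/3,40/3] -> hit [34/3,40/3], descend [6, 9]
    N6 x:[10,40/3] y:[34/3,44/3] z:[28/3,37/3] -> hit [34/3,37/3] leaf, test {P3(miss), P6@t=35/3}
    N9 x:[35/3,13] y:[12,13] z:[12,40/3] -> hit [12,13] leaf, test {P10@t=12}
  N7 x:[12,61/3] y:[11,15] z:[2/3,25/3] -> miss, prune
  N10 x:[41/3,20] y:[16,61/3] z:[2/3,28/3] -> miss, prune
  N11 x:[35/3,59/3] y:[53/3,64/3] z:[11,37/3] -> miss, prune

7 AABB tests over nodes [0, 4, 6, 9, 7, 10, 11]; 2 leaves entered; closest P6.

== RESULT ==
7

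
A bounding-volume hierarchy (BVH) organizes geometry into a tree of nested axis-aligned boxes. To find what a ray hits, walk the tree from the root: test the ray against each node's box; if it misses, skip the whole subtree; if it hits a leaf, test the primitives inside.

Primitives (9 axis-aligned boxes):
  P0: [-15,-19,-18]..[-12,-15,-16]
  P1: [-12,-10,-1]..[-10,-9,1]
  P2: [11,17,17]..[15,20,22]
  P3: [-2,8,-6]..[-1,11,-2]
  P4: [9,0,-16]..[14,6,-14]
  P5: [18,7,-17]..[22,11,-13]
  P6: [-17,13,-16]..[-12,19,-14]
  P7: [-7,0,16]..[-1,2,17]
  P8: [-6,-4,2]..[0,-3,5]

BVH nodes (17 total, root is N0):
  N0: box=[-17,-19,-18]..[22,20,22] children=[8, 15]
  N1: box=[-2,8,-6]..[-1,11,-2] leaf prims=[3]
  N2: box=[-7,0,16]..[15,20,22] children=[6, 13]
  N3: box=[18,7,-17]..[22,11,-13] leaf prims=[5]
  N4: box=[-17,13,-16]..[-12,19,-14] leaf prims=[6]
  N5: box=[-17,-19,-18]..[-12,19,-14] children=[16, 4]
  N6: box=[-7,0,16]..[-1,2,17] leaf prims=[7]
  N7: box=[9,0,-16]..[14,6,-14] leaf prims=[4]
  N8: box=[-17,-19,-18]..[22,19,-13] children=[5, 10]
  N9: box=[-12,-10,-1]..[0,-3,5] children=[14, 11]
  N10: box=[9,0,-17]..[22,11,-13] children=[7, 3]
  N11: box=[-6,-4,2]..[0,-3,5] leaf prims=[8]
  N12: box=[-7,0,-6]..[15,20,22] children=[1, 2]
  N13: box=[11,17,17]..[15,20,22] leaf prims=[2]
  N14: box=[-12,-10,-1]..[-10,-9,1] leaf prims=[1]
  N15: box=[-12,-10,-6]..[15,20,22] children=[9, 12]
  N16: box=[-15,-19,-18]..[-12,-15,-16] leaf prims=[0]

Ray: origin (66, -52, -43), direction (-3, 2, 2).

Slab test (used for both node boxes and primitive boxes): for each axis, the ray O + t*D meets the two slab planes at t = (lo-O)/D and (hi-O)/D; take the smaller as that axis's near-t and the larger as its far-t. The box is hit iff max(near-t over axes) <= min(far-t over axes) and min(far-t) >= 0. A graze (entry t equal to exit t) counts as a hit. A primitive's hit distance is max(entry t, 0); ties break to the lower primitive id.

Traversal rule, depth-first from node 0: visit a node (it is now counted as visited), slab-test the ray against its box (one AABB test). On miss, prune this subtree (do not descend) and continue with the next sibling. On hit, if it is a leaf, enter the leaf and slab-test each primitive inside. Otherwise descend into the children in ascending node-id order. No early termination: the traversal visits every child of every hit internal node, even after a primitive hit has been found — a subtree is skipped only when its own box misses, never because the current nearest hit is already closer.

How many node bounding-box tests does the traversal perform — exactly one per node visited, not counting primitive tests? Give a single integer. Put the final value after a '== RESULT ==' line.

Traverse from the root:
N0 x:[44/3,83/3] y:[33/2,36] z:[25/2,65/2] -> hit [33/2,83/3], descend [8, 15]
  N8 x:[44/3,83/3] y:[33/2,71/2] z:[25/2,15] -> miss, prune
  N15 x:[17,26] y:[21,36] z:[37/2,65/2] -> hit [21,26], descend [9, 12]
    N9 x:[22,26] y:[21,49/2] z:[21,24] -> hit [22,24], descend [11, 14]
      N11 x:[22,24] y:[24,49/2] z:[45/2,24] -> hit [24,24] leaf, test {P8@t=24}
      N14 x:[76/3,26] y:[21,43/2] z:[21,22] -> miss, prune
    N12 x:[17,73/3] y:[26,36] z:[37/2,65/2] -> miss, prune

7 AABB tests over nodes [0, 8, 15, 9, 11, 14, 12]; 1 leaf entered; closest P8.

== RESULT ==
7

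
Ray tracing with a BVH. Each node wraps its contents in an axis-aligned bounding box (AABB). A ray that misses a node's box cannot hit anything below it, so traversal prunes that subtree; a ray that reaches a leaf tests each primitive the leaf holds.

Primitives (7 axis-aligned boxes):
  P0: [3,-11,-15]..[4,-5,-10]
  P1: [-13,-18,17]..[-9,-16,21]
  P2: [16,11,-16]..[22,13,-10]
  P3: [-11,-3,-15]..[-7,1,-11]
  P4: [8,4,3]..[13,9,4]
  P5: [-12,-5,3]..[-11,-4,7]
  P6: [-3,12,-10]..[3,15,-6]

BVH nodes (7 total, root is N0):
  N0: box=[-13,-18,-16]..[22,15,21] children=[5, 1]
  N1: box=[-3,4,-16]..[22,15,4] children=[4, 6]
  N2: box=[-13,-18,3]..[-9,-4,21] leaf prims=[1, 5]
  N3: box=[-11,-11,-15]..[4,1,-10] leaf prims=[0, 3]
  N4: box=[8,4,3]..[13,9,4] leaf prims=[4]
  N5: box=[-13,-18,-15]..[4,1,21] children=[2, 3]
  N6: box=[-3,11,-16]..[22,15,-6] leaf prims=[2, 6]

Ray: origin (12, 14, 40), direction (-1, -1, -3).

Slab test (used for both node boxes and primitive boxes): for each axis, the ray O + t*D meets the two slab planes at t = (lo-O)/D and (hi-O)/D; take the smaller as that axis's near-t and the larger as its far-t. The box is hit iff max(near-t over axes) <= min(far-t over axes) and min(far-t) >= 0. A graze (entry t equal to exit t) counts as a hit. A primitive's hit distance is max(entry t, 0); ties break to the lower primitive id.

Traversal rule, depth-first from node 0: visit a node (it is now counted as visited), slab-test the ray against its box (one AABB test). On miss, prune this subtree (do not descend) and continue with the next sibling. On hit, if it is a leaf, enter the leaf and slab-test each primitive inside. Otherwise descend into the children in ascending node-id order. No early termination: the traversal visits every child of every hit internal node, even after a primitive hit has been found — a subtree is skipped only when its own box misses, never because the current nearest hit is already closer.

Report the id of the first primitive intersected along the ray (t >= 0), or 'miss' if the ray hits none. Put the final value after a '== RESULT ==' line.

Walk:
N0 x:[-10,25] y:[-1,32] z:[19/3,56/3] -> hit [19/3,56/3], descend [1, 5]
  N1 x:[-10,15] y:[-1,10] z:[12,56/3] -> miss, prune
  N5 x:[8,25] y:[13,32] z:[19/3,55/3] -> hit [13,55/3], descend [2, 3]
    N2 x:[21,25] y:[18,32] z:[19/3,37/3] -> miss, prune
    N3 x:[8,23] y:[13,25] z:[50/3,55/3] -> hit [50/3,55/3] leaf, test {P0(miss), P3(miss)}

Summary -> nodes [0, 1, 5, 2, 3]; box-tests=5; leaf-entries=1; first=miss

== RESULT ==
miss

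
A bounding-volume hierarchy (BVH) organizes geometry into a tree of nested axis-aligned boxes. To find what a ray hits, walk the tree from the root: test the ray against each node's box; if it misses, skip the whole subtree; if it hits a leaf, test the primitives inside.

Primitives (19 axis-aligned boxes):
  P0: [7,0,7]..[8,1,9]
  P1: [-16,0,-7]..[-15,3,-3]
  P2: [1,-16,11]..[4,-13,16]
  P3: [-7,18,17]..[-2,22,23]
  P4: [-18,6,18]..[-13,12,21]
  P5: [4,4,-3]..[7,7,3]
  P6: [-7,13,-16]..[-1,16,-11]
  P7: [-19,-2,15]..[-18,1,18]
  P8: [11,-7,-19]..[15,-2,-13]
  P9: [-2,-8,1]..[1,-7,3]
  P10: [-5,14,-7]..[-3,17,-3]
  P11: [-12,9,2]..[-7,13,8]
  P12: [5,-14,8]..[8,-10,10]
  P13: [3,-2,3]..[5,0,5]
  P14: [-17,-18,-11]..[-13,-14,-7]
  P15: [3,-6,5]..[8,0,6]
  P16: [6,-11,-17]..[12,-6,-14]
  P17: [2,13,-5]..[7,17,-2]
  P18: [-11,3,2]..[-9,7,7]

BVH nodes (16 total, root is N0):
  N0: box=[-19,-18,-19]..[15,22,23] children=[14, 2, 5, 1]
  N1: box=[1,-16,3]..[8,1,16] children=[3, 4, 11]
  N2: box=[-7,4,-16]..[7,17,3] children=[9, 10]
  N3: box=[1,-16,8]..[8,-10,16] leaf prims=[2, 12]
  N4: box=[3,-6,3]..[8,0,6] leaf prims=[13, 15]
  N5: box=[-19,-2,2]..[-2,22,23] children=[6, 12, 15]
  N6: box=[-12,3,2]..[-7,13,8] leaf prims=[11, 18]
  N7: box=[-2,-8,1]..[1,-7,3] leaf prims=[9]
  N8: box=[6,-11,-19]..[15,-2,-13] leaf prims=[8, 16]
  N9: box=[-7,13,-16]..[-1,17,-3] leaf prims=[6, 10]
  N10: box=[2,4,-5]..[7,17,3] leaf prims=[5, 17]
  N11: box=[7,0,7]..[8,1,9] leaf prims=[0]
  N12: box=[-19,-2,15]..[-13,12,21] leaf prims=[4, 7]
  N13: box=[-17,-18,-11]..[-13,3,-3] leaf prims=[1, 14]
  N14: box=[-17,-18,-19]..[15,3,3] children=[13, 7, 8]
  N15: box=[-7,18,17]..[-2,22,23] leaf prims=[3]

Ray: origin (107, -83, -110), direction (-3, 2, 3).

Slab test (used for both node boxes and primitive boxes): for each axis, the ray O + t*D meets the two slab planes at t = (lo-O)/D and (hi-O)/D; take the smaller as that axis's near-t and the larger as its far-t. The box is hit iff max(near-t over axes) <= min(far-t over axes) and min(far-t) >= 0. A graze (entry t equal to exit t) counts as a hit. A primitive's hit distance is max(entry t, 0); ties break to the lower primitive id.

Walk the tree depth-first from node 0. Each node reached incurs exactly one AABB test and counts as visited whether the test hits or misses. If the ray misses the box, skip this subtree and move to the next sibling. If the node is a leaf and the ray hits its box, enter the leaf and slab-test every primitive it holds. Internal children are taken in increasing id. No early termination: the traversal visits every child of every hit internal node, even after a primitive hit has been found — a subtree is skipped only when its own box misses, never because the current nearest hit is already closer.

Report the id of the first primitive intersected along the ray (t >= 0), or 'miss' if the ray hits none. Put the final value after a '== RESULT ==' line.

Traverse from the root:
N0 x:[92/3,42] y:[65/2,105/2] z:[91/3,133/3] -> hit [65/2,42], descend [1, 2, 5, 14]
  N1 x:[33,106/3] y:[67/2,42] z:[113/3,42] -> miss, prune
  N2 x:[100/3,38] y:[87/2,50] z:[94/3,113/3] -> miss, prune
  N5 x:[109/3,42] y:[81/2,105/2] z:[112/3,133/3] -> hit [81/2,42], descend [6, 12, 15]
    N6 x:[38,119/3] y:[43,48] z:[112/3,118/3] -> miss, prune
    N12 x:[40,42] y:[81/2,95/2] z:[125/3,131/3] -> hit [125/3,42] leaf, test {P4(miss), P7@t=125/3}
    N15 x:[109/3,38] y:[101/2,105/2] z:[127/3,133/3] -> miss, prune
  N14 x:[92/3,124/3] y:[65/2,43] z:[91/3,113/3] -> hit [65/2,113/3], descend [7, 8, 13]
    N7 x:[106/3,109/3] y:[75/2,38] z:[37,113/3] -> miss, prune
    N8 x:[92/3,101/3] y:[36,81/2] z:[91/3,97/3] -> miss, prune
    N13 x:[40,124/3] y:[65/2,43] z:[33,107/3] -> miss, prune

Summary -> nodes [0, 1, 2, 5, 6, 12, 15, 14, 7, 8, 13]; box-tests=11; leaf-entries=1; first=P7

== RESULT ==
7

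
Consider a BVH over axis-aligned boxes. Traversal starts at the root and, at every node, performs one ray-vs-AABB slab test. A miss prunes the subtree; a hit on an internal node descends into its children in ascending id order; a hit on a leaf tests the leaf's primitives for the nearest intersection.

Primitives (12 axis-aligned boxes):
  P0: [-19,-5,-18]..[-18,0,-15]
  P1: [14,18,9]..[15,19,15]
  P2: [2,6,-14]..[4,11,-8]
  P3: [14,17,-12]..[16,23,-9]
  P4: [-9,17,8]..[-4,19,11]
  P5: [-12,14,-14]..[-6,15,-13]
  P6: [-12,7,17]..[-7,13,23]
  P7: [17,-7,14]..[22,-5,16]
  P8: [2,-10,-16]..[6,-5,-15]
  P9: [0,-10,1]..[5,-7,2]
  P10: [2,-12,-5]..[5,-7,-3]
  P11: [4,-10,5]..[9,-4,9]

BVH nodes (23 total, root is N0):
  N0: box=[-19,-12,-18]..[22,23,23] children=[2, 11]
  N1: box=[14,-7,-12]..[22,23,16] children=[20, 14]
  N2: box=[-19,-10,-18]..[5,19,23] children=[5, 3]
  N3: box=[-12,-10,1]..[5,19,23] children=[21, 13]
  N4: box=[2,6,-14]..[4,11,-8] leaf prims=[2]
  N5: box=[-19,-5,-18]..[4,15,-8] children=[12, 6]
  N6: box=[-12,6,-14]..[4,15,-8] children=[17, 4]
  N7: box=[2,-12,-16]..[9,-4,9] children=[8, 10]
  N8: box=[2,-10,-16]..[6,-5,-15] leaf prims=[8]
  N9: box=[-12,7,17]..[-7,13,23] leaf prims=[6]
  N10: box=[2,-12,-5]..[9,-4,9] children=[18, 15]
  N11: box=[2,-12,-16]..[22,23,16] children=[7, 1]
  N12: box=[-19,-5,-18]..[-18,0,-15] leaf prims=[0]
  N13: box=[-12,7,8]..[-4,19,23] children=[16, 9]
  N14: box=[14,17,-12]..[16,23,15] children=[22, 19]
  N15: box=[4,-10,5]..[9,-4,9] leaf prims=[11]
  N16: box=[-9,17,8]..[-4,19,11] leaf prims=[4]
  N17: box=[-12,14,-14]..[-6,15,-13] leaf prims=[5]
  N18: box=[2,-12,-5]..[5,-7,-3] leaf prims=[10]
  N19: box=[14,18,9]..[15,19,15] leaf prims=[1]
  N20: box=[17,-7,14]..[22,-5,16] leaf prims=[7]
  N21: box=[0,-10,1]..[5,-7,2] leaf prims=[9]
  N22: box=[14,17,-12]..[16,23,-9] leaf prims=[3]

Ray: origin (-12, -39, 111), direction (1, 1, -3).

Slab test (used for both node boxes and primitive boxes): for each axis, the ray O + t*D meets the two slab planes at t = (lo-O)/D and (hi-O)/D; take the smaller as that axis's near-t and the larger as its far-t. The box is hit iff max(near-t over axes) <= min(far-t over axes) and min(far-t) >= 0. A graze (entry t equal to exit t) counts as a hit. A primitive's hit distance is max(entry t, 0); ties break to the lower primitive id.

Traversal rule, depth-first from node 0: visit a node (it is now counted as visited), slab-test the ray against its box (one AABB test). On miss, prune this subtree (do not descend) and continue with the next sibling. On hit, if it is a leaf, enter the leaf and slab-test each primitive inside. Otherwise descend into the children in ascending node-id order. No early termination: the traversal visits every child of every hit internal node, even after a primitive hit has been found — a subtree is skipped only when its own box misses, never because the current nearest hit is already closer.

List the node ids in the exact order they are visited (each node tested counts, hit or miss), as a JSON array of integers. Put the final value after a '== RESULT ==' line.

Trace the traversal:
N0 x:[-7,34] y:[27,62] z:[88/3,43] -> hit [88/3,34], descend [2, 11]
  N2 x:[-7,17] y:[29,58] z:[88/3,43] -> miss, prune
  N11 x:[14,34] y:[27,62] z:[95/3,127/3] -> hit [95/3,34], descend [1, 7]
    N1 x:[26,34] y:[32,62] z:[95/3,41] -> hit [32,34], descend [14, 20]
      N14 x:[26,28] y:[56,62] z:[32,41] -> miss, prune
      N20 x:[29,34] y:[32,34] z:[95/3,97/3] -> hit [32,97/3] leaf, test {P7@t=32}
    N7 x:[14,21] y:[27,35] z:[34,127/3] -> miss, prune

order=[0, 2, 11, 1, 14, 20, 7]  |boxes|=7  |leaves|=1  hit=P7

== RESULT ==
[0, 2, 11, 1, 14, 20, 7]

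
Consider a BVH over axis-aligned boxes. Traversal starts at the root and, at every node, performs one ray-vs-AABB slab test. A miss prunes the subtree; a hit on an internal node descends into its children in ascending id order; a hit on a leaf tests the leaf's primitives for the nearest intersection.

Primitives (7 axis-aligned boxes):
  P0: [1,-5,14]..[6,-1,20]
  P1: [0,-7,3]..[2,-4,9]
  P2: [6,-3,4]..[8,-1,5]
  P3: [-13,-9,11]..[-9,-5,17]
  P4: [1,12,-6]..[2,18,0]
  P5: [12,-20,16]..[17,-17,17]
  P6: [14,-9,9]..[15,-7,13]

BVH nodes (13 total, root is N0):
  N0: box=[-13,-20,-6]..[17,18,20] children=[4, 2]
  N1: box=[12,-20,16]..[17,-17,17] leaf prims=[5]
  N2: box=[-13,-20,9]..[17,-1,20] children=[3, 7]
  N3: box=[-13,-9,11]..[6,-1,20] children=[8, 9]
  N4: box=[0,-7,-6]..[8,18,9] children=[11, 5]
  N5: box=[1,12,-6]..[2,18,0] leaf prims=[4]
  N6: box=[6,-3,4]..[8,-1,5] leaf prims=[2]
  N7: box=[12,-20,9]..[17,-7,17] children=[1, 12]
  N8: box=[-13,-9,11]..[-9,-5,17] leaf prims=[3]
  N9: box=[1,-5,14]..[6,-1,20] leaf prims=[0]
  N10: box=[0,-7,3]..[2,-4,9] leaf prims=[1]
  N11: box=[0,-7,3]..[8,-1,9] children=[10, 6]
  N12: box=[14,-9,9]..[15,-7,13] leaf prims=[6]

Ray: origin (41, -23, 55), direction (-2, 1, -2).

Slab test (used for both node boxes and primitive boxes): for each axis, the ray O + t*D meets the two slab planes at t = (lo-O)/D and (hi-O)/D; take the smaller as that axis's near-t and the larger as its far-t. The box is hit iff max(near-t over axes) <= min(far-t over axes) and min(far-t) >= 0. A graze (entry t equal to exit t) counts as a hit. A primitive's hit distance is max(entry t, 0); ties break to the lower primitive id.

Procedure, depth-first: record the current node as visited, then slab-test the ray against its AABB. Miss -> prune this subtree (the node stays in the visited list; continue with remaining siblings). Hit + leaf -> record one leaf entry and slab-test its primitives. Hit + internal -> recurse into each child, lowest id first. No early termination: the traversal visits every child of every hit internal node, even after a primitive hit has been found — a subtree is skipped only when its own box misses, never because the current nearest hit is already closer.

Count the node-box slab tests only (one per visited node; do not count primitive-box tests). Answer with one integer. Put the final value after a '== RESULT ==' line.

Walk:
N0 x:[12,27] y:[3,41] z:[35/2,61/2] -> hit [35/2,27], descend [2, 4]
  N2 x:[12,27] y:[3,22] z:[35/2,23] -> hit [35/2,22], descend [3, 7]
    N3 x:[35/2,27] y:[14,22] z:[35/2,22] -> hit [35/2,22], descend [8, 9]
      N8 x:[25,27] y:[14,18] z:[19,22] -> miss, prune
      N9 x:[35/2,20] y:[18,22] z:[35/2,41/2] -> hit [18,20] leaf, test {P0@t=18}
    N7 x:[12,29/2] y:[3,16] z:[19,23] -> miss, prune
  N4 x:[33/2,41/2] y:[16,41] z:[23,61/2] -> miss, prune

Summary -> nodes [0, 2, 3, 8, 9, 7, 4]; box-tests=7; leaf-entries=1; first=P0

== RESULT ==
7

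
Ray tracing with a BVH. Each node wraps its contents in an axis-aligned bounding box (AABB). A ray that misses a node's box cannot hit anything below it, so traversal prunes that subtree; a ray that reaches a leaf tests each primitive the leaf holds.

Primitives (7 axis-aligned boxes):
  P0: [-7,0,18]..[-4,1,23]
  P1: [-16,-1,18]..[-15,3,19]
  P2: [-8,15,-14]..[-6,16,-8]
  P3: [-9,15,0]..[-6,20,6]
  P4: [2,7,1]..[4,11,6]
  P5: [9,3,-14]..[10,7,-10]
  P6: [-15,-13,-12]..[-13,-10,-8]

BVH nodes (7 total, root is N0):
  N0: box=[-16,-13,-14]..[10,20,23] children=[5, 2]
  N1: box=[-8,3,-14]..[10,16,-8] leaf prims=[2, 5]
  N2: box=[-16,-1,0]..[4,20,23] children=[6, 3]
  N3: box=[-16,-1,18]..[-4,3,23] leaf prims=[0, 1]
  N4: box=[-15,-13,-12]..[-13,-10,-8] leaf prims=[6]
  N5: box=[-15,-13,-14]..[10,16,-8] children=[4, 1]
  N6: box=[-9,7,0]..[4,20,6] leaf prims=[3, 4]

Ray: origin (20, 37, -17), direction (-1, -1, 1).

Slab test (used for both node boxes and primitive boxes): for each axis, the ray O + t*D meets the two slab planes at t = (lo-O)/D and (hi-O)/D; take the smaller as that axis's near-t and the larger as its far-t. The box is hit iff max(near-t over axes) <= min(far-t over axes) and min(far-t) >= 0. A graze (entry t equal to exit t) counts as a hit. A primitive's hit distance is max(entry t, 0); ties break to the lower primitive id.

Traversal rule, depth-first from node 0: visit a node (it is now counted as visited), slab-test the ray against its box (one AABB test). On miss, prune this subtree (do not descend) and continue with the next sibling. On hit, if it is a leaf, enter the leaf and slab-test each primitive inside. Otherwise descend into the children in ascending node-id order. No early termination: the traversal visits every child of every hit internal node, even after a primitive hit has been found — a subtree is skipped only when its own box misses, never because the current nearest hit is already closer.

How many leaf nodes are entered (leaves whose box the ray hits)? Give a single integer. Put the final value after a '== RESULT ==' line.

Traverse from the root:
N0 x:[10,36] y:[17,50] z:[3,40] -> hit [17,36], descend [2, 5]
  N2 x:[16,36] y:[17,38] z:[17,40] -> hit [17,36], descend [3, 6]
    N3 x:[24,36] y:[34,38] z:[35,40] -> hit [35,36] leaf, test {P0(miss), P1@t=35}
    N6 x:[16,29] y:[17,30] z:[17,23] -> hit [17,23] leaf, test {P3(miss), P4(miss)}
  N5 x:[10,35] y:[21,50] z:[3,9] -> miss, prune

Visited [0, 2, 3, 6, 5]. Tests: 5 box, 2 leaf. Nearest: P1.

== RESULT ==
2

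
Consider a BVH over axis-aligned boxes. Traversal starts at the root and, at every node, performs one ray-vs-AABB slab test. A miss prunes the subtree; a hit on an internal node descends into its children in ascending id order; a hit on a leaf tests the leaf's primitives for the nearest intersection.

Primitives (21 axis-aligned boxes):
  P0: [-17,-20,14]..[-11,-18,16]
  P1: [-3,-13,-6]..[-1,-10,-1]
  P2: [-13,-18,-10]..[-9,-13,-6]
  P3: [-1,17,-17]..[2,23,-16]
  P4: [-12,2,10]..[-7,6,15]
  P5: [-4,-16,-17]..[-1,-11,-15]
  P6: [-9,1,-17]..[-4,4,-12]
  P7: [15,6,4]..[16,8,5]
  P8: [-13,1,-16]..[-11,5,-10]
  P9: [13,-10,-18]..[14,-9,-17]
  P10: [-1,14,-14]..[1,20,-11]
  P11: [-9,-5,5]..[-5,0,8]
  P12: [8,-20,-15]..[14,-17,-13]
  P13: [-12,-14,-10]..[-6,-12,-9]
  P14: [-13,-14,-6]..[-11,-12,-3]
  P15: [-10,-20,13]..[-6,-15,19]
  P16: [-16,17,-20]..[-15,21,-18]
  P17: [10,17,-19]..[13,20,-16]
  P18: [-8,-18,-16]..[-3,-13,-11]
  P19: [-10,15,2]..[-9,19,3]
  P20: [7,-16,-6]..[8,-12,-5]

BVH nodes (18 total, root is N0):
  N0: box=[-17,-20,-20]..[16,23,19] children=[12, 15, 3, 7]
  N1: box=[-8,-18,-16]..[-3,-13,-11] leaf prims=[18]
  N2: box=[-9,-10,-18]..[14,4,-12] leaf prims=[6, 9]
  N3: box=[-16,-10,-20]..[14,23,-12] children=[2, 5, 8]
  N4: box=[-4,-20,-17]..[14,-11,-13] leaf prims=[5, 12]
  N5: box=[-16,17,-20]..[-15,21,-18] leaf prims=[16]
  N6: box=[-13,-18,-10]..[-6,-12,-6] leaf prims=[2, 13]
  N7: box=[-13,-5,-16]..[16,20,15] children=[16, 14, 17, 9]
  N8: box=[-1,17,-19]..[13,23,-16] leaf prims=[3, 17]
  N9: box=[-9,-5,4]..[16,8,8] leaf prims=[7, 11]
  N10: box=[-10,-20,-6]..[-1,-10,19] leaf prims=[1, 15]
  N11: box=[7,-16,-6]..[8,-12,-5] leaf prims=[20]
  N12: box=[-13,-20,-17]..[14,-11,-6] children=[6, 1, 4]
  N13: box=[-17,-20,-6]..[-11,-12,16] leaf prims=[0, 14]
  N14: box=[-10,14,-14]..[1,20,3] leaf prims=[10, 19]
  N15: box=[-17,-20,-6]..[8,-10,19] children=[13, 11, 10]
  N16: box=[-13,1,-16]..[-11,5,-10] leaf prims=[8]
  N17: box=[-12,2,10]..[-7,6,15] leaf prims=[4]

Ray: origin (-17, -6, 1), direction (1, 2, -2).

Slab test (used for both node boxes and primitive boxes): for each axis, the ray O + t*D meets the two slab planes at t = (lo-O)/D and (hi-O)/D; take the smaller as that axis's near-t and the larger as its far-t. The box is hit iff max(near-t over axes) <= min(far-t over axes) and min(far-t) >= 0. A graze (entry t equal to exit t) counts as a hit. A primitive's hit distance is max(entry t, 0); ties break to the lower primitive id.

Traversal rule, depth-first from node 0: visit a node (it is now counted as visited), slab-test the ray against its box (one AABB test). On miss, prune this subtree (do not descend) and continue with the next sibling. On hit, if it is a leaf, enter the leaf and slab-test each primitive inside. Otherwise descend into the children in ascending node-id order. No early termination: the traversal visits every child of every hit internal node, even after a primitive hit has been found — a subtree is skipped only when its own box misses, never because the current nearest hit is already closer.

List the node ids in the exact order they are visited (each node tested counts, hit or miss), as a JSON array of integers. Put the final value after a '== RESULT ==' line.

Trace the traversal:
N0 x:[0,33] y:[-7,29/2] z:[-9,21/2] -> hit [0,21/2], descend [3, 7, 12, 15]
  N3 x:[1,31] y:[-2,29/2] z:[13/2,21/2] -> hit [13/2,21/2], descend [2, 5, 8]
    N2 x:[8,31] y:[-2,5] z:[13/2,19/2] -> miss, prune
    N5 x:[1,2] y:[23/2,27/2] z:[19/2,21/2] -> miss, prune
    N8 x:[16,30] y:[23/2,29/2] z:[17/2,10] -> miss, prune
  N7 x:[4,33] y:[1/2,13] z:[-7,17/2] -> hit [4,17/2], descend [9, 14, 16, 17]
    N9 x:[8,33] y:[1/2,7] z:[-7/2,-3/2] -> miss, prune
    N14 x:[7,18] y:[10,13] z:[-1,15/2] -> miss, prune
    N16 x:[4,6] y:[7/2,11/2] z:[11/2,17/2] -> hit [11/2,11/2] leaf, test {P8@t=11/2}
    N17 x:[5,10] y:[4,6] z:[-7,-9/2] -> miss, prune
  N12 x:[4,31] y:[-7,-5/2] z:[7/2,9] -> miss, prune
  N15 x:[0,25] y:[-7,-2] z:[-9,7/2] -> miss, prune

Visited [0, 3, 2, 5, 8, 7, 9, 14, 16, 17, 12, 15]. Tests: 12 box, 1 leaf. Nearest: P8.

== RESULT ==
[0, 3, 2, 5, 8, 7, 9, 14, 16, 17, 12, 15]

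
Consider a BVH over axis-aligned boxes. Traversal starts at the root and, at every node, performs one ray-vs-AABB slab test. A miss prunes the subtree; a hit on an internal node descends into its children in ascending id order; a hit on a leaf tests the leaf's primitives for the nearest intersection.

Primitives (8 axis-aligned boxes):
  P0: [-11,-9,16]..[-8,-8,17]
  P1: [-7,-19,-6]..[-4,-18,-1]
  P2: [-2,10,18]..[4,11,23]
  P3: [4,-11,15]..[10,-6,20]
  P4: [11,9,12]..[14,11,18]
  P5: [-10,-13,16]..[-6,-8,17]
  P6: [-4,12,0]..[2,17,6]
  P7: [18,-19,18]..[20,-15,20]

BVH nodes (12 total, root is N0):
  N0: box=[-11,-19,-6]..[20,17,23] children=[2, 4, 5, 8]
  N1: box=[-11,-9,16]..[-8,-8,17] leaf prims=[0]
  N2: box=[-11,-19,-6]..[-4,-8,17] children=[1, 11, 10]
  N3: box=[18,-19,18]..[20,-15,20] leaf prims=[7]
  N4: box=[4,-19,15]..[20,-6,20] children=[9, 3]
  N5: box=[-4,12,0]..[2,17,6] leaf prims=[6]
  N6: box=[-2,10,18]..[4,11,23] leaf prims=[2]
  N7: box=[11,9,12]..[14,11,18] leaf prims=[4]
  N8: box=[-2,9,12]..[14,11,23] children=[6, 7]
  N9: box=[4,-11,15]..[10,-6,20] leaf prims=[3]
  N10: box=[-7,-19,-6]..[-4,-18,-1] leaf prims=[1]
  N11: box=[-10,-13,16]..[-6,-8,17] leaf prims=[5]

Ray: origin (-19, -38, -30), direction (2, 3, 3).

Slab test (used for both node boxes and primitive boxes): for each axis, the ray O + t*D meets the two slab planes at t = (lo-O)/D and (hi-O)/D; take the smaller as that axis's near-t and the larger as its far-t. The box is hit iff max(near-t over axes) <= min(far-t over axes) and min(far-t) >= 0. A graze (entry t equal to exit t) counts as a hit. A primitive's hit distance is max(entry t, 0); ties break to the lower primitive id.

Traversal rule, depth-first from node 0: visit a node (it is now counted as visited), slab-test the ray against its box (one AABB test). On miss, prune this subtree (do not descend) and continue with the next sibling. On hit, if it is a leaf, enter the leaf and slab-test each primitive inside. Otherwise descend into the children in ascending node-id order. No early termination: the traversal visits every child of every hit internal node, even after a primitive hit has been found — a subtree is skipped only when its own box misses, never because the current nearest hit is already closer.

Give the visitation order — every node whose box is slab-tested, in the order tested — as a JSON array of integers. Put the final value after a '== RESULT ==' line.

Traverse from the root:
N0 x:[4,39/2] y:[19/3,55/3] z:[8,53/3] -> hit [8,53/3], descend [2, 4, 5, 8]
  N2 x:[4,15/2] y:[19/3,10] z:[8,47/3] -> miss, prune
  N4 x:[23/2,39/2] y:[19/3,32/3] z:[15,50/3] -> miss, prune
  N5 x:[15/2,21/2] y:[50/3,55/3] z:[10,12] -> miss, prune
  N8 x:[17/2,33/2] y:[47/3,49/3] z:[14,53/3] -> hit [47/3,49/3], descend [6, 7]
    N6 x:[17/2,23/2] y:[16,49/3] z:[16,53/3] -> miss, prune
    N7 x:[15,33/2] y:[47/3,49/3] z:[14,16] -> hit [47/3,16] leaf, test {P4@t=47/3}

order=[0, 2, 4, 5, 8, 6, 7]  |boxes|=7  |leaves|=1  hit=P4

== RESULT ==
[0, 2, 4, 5, 8, 6, 7]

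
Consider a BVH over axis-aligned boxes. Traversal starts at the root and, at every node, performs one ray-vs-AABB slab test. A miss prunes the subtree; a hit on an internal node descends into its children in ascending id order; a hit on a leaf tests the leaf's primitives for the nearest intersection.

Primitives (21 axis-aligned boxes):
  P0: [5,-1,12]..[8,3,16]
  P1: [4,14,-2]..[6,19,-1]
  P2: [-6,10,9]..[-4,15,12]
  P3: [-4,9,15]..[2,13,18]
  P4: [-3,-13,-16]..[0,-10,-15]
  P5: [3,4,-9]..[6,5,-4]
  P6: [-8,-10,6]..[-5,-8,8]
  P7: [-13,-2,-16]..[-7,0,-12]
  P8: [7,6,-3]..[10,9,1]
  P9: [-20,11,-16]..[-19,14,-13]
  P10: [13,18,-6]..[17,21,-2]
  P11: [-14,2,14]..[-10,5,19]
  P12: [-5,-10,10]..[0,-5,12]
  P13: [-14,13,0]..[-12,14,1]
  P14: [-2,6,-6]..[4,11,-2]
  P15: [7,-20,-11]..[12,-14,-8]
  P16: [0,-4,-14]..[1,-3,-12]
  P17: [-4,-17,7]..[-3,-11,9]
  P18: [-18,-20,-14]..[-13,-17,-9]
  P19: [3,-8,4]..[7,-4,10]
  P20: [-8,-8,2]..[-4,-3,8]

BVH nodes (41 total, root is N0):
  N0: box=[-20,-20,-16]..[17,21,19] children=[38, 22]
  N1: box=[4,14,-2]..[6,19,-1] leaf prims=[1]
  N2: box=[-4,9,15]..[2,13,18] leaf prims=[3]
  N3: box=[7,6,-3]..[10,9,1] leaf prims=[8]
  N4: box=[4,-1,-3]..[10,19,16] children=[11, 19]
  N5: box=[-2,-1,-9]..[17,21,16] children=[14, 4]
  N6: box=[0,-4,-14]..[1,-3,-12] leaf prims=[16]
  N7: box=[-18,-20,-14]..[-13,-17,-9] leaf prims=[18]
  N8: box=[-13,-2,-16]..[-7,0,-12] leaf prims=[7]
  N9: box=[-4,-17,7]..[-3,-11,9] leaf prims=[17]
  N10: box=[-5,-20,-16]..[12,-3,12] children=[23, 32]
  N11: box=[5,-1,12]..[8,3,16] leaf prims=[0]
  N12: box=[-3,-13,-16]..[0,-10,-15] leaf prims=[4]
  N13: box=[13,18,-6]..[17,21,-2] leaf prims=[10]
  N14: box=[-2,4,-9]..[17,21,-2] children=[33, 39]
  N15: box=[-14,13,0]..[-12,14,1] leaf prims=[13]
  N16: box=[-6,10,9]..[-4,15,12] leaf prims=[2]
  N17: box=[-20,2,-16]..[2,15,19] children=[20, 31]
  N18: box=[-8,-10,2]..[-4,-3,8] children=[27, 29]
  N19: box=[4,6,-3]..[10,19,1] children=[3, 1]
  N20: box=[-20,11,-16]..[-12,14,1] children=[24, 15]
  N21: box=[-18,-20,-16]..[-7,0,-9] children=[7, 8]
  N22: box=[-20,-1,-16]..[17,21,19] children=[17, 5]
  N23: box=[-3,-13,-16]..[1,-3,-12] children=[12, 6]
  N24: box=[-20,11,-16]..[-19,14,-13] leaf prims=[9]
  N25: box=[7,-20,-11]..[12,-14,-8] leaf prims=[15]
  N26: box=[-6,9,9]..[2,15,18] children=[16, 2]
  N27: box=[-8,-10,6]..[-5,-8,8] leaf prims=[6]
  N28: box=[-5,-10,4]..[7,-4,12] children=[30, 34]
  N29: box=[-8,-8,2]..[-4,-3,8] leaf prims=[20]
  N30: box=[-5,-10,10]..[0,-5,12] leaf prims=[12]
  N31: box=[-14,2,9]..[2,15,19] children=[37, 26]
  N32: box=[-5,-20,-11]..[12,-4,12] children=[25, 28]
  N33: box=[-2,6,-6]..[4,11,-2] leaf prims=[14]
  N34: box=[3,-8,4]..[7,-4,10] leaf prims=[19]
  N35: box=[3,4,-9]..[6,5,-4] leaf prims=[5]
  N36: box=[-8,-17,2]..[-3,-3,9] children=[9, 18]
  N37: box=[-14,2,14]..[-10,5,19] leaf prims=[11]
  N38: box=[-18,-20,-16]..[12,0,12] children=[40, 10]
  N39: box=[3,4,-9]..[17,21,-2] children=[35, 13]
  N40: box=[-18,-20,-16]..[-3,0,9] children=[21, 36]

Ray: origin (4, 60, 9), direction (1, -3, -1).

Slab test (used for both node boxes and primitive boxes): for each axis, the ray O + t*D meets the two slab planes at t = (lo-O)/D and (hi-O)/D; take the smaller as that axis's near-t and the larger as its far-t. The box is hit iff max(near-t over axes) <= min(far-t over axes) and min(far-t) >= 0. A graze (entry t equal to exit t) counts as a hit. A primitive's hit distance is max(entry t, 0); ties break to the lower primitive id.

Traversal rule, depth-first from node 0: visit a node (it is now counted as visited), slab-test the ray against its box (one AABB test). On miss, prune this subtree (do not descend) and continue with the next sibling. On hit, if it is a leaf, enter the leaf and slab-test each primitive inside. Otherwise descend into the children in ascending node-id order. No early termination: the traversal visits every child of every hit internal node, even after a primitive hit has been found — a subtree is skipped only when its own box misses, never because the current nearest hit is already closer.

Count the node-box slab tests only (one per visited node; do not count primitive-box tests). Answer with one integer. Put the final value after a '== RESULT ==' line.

Walk:
N0 x:[-24,13] y:[13,80/3] z:[-10,25] -> hit [13,13], descend [22, 38]
  N22 x:[-24,13] y:[13,61/3] z:[-10,25] -> hit [13,13], descend [5, 17]
    N5 x:[-6,13] y:[13,61/3] z:[-7,18] -> hit [13,13], descend [4, 14]
      N4 x:[0,6] y:[41/3,61/3] z:[-7,12] -> miss, prune
      N14 x:[-6,13] y:[13,56/3] z:[11,18] -> hit [13,13], descend [33, 39]
        N33 x:[-6,0] y:[49/3,18] z:[11,15] -> miss, prune
        N39 x:[-1,13] y:[13,56/3] z:[11,18] -> hit [13,13], descend [13, 35]
          N13 x:[9,13] y:[13,14] z:[11,15] -> hit [13,13] leaf, test {P10@t=13}
          N35 x:[-1,2] y:[55/3,56/3] z:[13,18] -> miss, prune
    N17 x:[-24,-2] y:[15,58/3] z:[-10,25] -> miss, prune
  N38 x:[-22,8] y:[20,80/3] z:[-3,25] -> miss, prune

Summary -> nodes [0, 22, 5, 4, 14, 33, 39, 13, 35, 17, 38]; box-tests=11; leaf-entries=1; first=P10

== RESULT ==
11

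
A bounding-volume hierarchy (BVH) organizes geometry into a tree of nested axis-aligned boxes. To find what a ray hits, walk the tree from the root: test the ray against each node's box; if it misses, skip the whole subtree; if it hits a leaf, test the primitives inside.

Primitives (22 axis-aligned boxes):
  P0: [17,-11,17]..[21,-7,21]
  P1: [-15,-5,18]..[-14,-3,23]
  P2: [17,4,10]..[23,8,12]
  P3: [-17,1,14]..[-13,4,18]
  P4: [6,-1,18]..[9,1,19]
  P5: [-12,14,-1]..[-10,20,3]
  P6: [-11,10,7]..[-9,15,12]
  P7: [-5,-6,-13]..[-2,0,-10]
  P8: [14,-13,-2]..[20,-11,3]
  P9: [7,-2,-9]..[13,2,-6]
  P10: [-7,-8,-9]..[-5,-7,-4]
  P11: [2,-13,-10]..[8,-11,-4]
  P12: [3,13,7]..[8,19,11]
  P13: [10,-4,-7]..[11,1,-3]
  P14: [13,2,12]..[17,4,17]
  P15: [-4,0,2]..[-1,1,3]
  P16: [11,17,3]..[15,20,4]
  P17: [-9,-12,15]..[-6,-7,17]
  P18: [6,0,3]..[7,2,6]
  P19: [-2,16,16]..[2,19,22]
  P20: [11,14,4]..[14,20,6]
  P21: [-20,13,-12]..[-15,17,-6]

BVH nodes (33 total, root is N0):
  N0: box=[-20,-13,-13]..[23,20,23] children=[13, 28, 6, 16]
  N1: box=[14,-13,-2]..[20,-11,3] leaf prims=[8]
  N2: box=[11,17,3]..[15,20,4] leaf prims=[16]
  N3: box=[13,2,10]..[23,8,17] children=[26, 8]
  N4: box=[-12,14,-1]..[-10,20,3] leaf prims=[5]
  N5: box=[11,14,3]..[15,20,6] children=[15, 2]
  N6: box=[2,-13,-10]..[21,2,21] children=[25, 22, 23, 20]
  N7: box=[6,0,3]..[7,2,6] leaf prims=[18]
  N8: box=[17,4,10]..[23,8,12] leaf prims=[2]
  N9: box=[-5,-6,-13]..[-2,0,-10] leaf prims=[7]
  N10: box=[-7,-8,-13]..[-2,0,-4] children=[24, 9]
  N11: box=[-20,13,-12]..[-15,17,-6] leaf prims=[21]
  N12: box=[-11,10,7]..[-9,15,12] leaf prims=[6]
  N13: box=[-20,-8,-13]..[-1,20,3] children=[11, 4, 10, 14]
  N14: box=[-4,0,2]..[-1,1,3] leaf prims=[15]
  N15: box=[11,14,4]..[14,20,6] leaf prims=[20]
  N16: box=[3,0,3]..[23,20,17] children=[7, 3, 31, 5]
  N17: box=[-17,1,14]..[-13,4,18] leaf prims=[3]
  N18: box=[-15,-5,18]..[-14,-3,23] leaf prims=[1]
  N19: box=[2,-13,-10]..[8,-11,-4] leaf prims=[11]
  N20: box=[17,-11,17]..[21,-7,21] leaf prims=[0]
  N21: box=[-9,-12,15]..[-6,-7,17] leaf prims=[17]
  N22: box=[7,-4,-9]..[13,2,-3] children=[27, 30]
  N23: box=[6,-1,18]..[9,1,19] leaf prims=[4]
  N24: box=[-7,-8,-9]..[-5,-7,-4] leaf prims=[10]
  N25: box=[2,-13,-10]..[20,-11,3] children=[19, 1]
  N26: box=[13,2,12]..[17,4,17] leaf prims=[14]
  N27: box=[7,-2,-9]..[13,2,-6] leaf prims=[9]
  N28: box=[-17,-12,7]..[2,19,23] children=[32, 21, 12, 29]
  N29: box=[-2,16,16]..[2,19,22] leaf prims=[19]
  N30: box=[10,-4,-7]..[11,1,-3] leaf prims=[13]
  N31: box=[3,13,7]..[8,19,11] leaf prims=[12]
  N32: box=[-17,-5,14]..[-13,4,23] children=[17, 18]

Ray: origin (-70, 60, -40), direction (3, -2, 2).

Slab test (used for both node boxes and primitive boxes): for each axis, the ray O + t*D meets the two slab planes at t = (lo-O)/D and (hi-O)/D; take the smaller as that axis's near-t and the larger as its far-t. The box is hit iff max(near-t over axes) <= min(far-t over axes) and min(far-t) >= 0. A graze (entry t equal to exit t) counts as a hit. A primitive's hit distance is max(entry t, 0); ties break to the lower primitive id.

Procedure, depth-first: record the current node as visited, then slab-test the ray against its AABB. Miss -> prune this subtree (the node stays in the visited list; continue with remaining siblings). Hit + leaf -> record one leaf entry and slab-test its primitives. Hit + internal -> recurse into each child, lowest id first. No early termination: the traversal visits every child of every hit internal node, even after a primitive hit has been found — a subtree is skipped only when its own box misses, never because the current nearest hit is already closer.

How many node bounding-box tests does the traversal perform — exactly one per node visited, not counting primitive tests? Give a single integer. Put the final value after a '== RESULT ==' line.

Traverse from the root:
N0 x:[50/3,31] y:[20,73/2] z:[27/2,63/2] -> hit [20,31], descend [6, 13, 16, 28]
  N6 x:[24,91/3] y:[29,73/2] z:[15,61/2] -> hit [29,91/3], descend [20, 22, 23, 25]
    N20 x:[29,91/3] y:[67/2,71/2] z:[57/2,61/2] -> miss, prune
    N22 x:[77/3,83/3] y:[29,32] z:[31/2,37/2] -> miss, prune
    N23 x:[76/3,79/3] y:[59/2,61/2] z:[29,59/2] -> miss, prune
    N25 x:[24,30] y:[71/2,73/2] z:[15,43/2] -> miss, prune
  N13 x:[50/3,23] y:[20,34] z:[27/2,43/2] -> hit [20,43/2], descend [4, 10, 11, 14]
    N4 x:[58/3,20] y:[20,23] z:[39/2,43/2] -> hit [20,20] leaf, test {P5@t=20}
    N10 x:[21,68/3] y:[30,34] z:[27/2,18] -> miss, prune
    N11 x:[50/3,55/3] y:[43/2,47/2] z:[14,17] -> miss, prune
    N14 x:[22,23] y:[59/2,30] z:[21,43/2] -> miss, prune
  N16 x:[73/3,31] y:[20,30] z:[43/2,57/2] -> hit [73/3,57/2], descend [3, 5, 7, 31]
    N3 x:[83/3,31] y:[26,29] z:[25,57/2] -> hit [83/3,57/2], descend [8, 26]
      N8 x:[29,31] y:[26,28] z:[25,26] -> miss, prune
      N26 x:[83/3,29] y:[28,29] z:[26,57/2] -> hit [28,57/2] leaf, test {P14@t=28}
    N5 x:[27,85/3] y:[20,23] z:[43/2,23] -> miss, prune
    N7 x:[76/3,77/3] y:[29,30] z:[43/2,23] -> miss, prune
    N31 x:[73/3,26] y:[41/2,47/2] z:[47/2,51/2] -> miss, prune
  N28 x:[53/3,24] y:[41/2,36] z:[47/2,63/2] -> hit [47/2,24], descend [12, 21, 29, 32]
    N12 x:[59/3,61/3] y:[45/2,25] z:[47/2,26] -> miss, prune
    N21 x:[61/3,64/3] y:[67/2,36] z:[55/2,57/2] -> miss, prune
    N29 x:[68/3,24] y:[41/2,22] z:[28,31] -> miss, prune
    N32 x:[53/3,19] y:[28,65/2] z:[27,63/2] -> miss, prune

Visited [0, 6, 20, 22, 23, 25, 13, 4, 10, 11, 14, 16, 3, 8, 26, 5, 7, 31, 28, 12, 21, 29, 32]. Tests: 23 box, 2 leaf. Nearest: P5.

== RESULT ==
23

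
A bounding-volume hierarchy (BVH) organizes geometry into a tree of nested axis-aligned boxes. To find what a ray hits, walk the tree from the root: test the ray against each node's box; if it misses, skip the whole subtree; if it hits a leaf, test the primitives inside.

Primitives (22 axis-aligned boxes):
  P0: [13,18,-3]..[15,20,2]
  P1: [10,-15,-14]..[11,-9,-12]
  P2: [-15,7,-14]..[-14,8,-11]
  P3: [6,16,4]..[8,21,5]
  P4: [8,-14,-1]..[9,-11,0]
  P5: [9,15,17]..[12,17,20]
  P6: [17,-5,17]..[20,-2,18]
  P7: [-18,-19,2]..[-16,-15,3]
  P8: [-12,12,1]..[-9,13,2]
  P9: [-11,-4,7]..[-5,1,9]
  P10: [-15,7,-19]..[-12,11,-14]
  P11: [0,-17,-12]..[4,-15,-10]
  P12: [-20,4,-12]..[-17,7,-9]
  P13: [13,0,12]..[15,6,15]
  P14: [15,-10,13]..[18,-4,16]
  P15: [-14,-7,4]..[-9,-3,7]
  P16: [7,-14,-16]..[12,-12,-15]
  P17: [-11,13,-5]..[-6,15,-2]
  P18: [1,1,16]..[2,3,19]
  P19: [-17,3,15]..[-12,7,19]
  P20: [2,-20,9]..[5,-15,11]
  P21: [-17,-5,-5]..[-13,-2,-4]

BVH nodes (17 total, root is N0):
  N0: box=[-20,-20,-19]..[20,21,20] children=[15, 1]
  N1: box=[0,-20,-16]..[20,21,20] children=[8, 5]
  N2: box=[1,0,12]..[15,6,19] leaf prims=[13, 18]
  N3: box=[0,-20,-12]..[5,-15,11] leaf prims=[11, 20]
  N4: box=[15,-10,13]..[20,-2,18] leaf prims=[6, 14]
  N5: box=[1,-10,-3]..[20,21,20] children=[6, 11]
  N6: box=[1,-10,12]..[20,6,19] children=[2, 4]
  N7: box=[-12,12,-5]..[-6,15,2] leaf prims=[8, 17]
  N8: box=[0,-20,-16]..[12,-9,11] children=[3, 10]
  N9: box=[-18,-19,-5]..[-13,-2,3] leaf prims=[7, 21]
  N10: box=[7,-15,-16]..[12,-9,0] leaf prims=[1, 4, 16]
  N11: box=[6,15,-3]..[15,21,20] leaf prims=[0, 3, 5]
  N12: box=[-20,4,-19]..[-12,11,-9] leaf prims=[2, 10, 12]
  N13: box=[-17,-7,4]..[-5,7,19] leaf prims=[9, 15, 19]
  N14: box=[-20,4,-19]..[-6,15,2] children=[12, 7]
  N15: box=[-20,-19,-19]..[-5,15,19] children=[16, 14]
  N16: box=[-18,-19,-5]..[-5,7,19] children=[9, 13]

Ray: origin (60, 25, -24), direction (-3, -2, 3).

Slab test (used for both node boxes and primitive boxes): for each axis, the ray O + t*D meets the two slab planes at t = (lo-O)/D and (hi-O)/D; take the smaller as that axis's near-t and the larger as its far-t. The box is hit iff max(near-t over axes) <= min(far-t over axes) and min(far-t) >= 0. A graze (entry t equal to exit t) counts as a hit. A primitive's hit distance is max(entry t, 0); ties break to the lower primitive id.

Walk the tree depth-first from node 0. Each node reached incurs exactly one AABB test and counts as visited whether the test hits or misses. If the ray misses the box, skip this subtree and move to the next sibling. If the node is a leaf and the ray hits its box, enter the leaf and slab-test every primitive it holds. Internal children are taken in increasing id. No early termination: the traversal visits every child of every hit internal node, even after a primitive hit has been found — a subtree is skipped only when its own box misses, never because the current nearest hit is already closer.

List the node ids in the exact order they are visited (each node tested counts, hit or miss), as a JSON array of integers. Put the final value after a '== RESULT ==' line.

Traverse from the root:
N0 x:[40/3,80/3] y:[2,45/2] z:[5/3,44/3] -> hit [40/3,44/3], descend [1, 15]
  N1 x:[40/3,20] y:[2,45/2] z:[8/3,44/3] -> hit [40/3,44/3], descend [5, 8]
    N5 x:[40/3,59/3] y:[2,35/2] z:[7,44/3] -> hit [40/3,44/3], descend [6, 11]
      N6 x:[40/3,59/3] y:[19/2,35/2] z:[12,43/3] -> hit [40/3,43/3], descend [2, 4]
        N2 x:[15,59/3] y:[19/2,25/2] z:[12,43/3] -> miss, prune
        N4 x:[40/3,15] y:[27/2,35/2] z:[37/3,14] -> hit [27/2,14] leaf, test {P6@t=41/3, P14(miss)}
      N11 x:[15,18] y:[2,5] z:[7,44/3] -> miss, prune
    N8 x:[16,20] y:[17,45/2] z:[8/3,35/3] -> miss, prune
  N15 x:[65/3,80/3] y:[5,22] z:[5/3,43/3] -> miss, prune

9 AABB tests over nodes [0, 1, 5, 6, 2, 4, 11, 8, 15]; 1 leaf entered; closest P6.

== RESULT ==
[0, 1, 5, 6, 2, 4, 11, 8, 15]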